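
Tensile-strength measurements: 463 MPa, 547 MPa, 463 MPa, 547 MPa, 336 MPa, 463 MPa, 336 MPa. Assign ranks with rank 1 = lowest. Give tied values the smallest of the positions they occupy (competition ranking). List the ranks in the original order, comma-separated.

Sorted (ascending): 336, 336, 463, 463, 463, 547, 547
The 2 values of 336 occupy positions 1–2 → each gets rank 1.
The 3 values of 463 occupy positions 3–5 → each gets rank 3.
The 2 values of 547 occupy positions 6–7 → each gets rank 6.

3, 6, 3, 6, 1, 3, 1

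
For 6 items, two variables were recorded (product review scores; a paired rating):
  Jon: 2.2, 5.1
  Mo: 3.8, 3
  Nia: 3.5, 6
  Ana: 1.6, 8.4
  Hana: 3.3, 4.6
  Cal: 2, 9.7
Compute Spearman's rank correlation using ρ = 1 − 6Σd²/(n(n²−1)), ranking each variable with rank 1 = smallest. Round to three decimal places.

Ranks of variable 1: 3, 6, 5, 1, 4, 2
Ranks of variable 2: 3, 1, 4, 5, 2, 6
d = r₁ − r₂: 0, 5, 1, -4, 2, -4
d²: 0, 25, 1, 16, 4, 16; Σd² = 62
ρ = 1 − 6·62/(6·35) = 1 − 372/210 = -0.771

-0.771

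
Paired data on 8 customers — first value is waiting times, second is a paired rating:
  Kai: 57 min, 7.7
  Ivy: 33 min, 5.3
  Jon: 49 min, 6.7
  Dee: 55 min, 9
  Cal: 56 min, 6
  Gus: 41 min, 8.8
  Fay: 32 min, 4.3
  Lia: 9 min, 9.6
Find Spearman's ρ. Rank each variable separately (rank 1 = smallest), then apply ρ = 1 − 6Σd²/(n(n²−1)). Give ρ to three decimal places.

Ranks of variable 1: 8, 3, 5, 6, 7, 4, 2, 1
Ranks of variable 2: 5, 2, 4, 7, 3, 6, 1, 8
d = r₁ − r₂: 3, 1, 1, -1, 4, -2, 1, -7
d²: 9, 1, 1, 1, 16, 4, 1, 49; Σd² = 82
ρ = 1 − 6·82/(8·63) = 1 − 492/504 = 0.024

0.024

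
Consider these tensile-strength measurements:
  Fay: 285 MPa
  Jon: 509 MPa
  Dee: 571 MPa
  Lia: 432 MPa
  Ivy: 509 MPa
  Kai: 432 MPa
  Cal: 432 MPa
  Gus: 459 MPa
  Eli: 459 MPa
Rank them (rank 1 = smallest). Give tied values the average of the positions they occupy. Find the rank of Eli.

Sorted (ascending): 285, 432, 432, 432, 459, 459, 509, 509, 571
The 3 values of 432 occupy positions 2–4 → average rank 3.
The 2 values of 459 occupy positions 5–6 → average rank (5+6)/2 = 5.5.
The 2 values of 509 occupy positions 7–8 → average rank (7+8)/2 = 7.5.
Eli has value 459 MPa → rank 5.5.

5.5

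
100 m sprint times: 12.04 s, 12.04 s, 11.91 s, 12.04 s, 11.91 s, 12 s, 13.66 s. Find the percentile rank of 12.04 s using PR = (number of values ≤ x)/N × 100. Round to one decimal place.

N = 7.
Strictly below 12.04: 3. Equal to 12.04: 3.
PR = 6/7 × 100 = 85.7

85.7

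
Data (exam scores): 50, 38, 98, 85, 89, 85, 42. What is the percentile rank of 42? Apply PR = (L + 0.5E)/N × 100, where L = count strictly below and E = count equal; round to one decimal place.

N = 7.
Strictly below 42: 1. Equal to 42: 1.
PR = (1 + 0.5·1)/7 × 100 = 21.4

21.4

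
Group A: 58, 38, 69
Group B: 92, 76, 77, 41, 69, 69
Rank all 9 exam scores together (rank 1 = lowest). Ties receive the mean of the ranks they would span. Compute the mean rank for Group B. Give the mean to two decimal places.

Sorted (ascending): 38, 41, 58, 69, 69, 69, 76, 77, 92
The 3 values of 69 occupy positions 4–6 → average rank 5.
Group B values → pooled ranks: 92→9, 76→7, 77→8, 41→2, 69→5, 69→5
Mean rank = (9 + 7 + 8 + 2 + 5 + 5) / 6 = 6.00

6.00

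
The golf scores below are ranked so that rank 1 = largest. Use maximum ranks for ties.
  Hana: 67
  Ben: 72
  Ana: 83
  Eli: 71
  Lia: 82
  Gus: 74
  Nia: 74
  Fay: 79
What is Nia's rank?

5

Sorted (descending): 83, 82, 79, 74, 74, 72, 71, 67
The 2 values of 74 occupy positions 4–5 → each gets rank 5.
Nia has value 74 → rank 5.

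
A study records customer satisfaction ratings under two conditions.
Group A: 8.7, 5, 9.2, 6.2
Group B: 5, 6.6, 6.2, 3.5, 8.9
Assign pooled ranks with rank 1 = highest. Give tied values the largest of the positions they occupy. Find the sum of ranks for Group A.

18

Sorted (descending): 9.2, 8.9, 8.7, 6.6, 6.2, 6.2, 5, 5, 3.5
The 2 values of 6.2 occupy positions 5–6 → each gets rank 6.
The 2 values of 5 occupy positions 7–8 → each gets rank 8.
Group A values → pooled ranks: 8.7→3, 5→8, 9.2→1, 6.2→6
Rank sum = 3 + 8 + 1 + 6 = 18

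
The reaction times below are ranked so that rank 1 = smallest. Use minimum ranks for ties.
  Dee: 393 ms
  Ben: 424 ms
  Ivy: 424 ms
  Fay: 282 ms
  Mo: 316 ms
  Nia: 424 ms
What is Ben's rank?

Sorted (ascending): 282, 316, 393, 424, 424, 424
The 3 values of 424 occupy positions 4–6 → each gets rank 4.
Ben has value 424 ms → rank 4.

4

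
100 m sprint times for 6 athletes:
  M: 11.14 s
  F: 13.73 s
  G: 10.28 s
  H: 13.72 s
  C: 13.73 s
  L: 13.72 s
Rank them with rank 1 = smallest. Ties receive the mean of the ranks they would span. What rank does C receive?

5.5

Sorted (ascending): 10.28, 11.14, 13.72, 13.72, 13.73, 13.73
The 2 values of 13.72 occupy positions 3–4 → average rank (3+4)/2 = 3.5.
The 2 values of 13.73 occupy positions 5–6 → average rank (5+6)/2 = 5.5.
C has value 13.73 s → rank 5.5.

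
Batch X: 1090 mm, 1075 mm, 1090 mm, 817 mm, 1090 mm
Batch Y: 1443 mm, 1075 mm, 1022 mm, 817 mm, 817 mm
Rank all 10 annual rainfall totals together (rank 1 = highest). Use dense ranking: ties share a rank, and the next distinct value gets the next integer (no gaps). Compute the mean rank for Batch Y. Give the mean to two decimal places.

Sorted (descending): 1443, 1090, 1090, 1090, 1075, 1075, 1022, 817, 817, 817
The 3 values of 1090 share dense rank 2.
The 2 values of 1075 share dense rank 3.
The 3 values of 817 share dense rank 5.
Remaining distinct values take the next consecutive integers.
Batch Y values → pooled ranks: 1443→1, 1075→3, 1022→4, 817→5, 817→5
Mean rank = (1 + 3 + 4 + 5 + 5) / 5 = 3.60

3.60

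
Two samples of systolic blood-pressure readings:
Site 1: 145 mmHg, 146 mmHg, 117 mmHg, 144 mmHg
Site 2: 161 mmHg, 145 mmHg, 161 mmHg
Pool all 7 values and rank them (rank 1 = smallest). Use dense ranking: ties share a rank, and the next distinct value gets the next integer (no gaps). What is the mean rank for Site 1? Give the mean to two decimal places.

2.50

Sorted (ascending): 117, 144, 145, 145, 146, 161, 161
The 2 values of 145 share dense rank 3.
The 2 values of 161 share dense rank 5.
Remaining distinct values take the next consecutive integers.
Site 1 values → pooled ranks: 145→3, 146→4, 117→1, 144→2
Mean rank = (3 + 4 + 1 + 2) / 4 = 2.50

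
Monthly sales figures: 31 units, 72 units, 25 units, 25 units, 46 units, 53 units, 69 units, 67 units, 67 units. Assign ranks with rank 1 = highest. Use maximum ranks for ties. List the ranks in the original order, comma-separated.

Sorted (descending): 72, 69, 67, 67, 53, 46, 31, 25, 25
The 2 values of 67 occupy positions 3–4 → each gets rank 4.
The 2 values of 25 occupy positions 8–9 → each gets rank 9.

7, 1, 9, 9, 6, 5, 2, 4, 4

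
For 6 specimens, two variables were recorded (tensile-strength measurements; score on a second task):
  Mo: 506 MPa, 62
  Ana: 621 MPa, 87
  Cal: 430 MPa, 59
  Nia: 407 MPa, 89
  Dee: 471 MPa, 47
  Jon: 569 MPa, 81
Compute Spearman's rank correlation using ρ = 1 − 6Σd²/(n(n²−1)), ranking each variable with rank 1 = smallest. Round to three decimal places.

0.086

Ranks of variable 1: 4, 6, 2, 1, 3, 5
Ranks of variable 2: 3, 5, 2, 6, 1, 4
d = r₁ − r₂: 1, 1, 0, -5, 2, 1
d²: 1, 1, 0, 25, 4, 1; Σd² = 32
ρ = 1 − 6·32/(6·35) = 1 − 192/210 = 0.086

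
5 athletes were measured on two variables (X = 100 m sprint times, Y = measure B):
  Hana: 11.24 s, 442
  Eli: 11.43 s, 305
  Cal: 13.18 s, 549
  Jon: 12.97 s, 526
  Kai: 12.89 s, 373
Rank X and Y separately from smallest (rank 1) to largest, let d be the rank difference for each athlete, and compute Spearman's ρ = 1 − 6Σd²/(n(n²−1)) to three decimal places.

0.700

Ranks of variable 1: 1, 2, 5, 4, 3
Ranks of variable 2: 3, 1, 5, 4, 2
d = r₁ − r₂: -2, 1, 0, 0, 1
d²: 4, 1, 0, 0, 1; Σd² = 6
ρ = 1 − 6·6/(5·24) = 1 − 36/120 = 0.700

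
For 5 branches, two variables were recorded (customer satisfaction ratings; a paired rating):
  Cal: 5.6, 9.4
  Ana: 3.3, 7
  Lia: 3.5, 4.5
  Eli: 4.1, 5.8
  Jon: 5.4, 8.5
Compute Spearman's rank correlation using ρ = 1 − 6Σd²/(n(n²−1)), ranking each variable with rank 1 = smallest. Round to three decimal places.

0.700

Ranks of variable 1: 5, 1, 2, 3, 4
Ranks of variable 2: 5, 3, 1, 2, 4
d = r₁ − r₂: 0, -2, 1, 1, 0
d²: 0, 4, 1, 1, 0; Σd² = 6
ρ = 1 − 6·6/(5·24) = 1 − 36/120 = 0.700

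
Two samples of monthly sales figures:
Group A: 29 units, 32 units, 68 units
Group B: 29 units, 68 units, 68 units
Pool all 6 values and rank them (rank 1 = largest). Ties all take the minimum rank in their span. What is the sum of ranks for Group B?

Sorted (descending): 68, 68, 68, 32, 29, 29
The 3 values of 68 occupy positions 1–3 → each gets rank 1.
The 2 values of 29 occupy positions 5–6 → each gets rank 5.
Group B values → pooled ranks: 29→5, 68→1, 68→1
Rank sum = 5 + 1 + 1 = 7

7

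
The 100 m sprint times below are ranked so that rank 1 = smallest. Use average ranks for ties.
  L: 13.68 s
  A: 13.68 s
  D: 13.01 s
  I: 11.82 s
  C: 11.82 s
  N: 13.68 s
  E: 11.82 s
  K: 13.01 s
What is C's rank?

2

Sorted (ascending): 11.82, 11.82, 11.82, 13.01, 13.01, 13.68, 13.68, 13.68
The 3 values of 11.82 occupy positions 1–3 → average rank 2.
The 2 values of 13.01 occupy positions 4–5 → average rank (4+5)/2 = 4.5.
The 3 values of 13.68 occupy positions 6–8 → average rank 7.
C has value 11.82 s → rank 2.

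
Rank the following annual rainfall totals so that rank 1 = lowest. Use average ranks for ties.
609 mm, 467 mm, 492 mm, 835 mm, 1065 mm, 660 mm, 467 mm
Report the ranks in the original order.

4, 1.5, 3, 6, 7, 5, 1.5

Sorted (ascending): 467, 467, 492, 609, 660, 835, 1065
The 2 values of 467 occupy positions 1–2 → average rank (1+2)/2 = 1.5.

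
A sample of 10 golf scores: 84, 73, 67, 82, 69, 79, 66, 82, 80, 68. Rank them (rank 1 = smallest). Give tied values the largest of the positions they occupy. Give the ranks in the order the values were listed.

Sorted (ascending): 66, 67, 68, 69, 73, 79, 80, 82, 82, 84
The 2 values of 82 occupy positions 8–9 → each gets rank 9.

10, 5, 2, 9, 4, 6, 1, 9, 7, 3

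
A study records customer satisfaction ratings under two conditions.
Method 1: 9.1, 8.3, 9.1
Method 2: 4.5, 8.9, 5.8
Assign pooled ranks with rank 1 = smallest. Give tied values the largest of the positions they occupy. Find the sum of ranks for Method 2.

Sorted (ascending): 4.5, 5.8, 8.3, 8.9, 9.1, 9.1
The 2 values of 9.1 occupy positions 5–6 → each gets rank 6.
Method 2 values → pooled ranks: 4.5→1, 8.9→4, 5.8→2
Rank sum = 1 + 4 + 2 = 7

7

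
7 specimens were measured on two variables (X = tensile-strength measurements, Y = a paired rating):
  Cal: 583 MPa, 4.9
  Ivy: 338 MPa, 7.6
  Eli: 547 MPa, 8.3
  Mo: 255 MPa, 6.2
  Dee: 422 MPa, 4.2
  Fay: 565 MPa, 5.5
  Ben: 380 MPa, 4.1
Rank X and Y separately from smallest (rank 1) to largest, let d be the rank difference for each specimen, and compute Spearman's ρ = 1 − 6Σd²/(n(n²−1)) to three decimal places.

-0.143

Ranks of variable 1: 7, 2, 5, 1, 4, 6, 3
Ranks of variable 2: 3, 6, 7, 5, 2, 4, 1
d = r₁ − r₂: 4, -4, -2, -4, 2, 2, 2
d²: 16, 16, 4, 16, 4, 4, 4; Σd² = 64
ρ = 1 − 6·64/(7·48) = 1 − 384/336 = -0.143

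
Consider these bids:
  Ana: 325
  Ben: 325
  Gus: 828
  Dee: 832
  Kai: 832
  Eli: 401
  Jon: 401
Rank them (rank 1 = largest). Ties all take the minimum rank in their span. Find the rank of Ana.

6

Sorted (descending): 832, 832, 828, 401, 401, 325, 325
The 2 values of 832 occupy positions 1–2 → each gets rank 1.
The 2 values of 401 occupy positions 4–5 → each gets rank 4.
The 2 values of 325 occupy positions 6–7 → each gets rank 6.
Ana has value 325 → rank 6.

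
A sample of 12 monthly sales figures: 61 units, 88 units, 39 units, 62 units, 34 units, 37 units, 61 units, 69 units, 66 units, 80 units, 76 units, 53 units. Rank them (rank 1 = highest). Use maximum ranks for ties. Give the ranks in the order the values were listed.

8, 1, 10, 6, 12, 11, 8, 4, 5, 2, 3, 9

Sorted (descending): 88, 80, 76, 69, 66, 62, 61, 61, 53, 39, 37, 34
The 2 values of 61 occupy positions 7–8 → each gets rank 8.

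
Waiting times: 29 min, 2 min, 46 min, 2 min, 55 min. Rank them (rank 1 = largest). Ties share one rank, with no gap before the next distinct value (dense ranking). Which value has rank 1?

55

Sorted (descending): 55, 46, 29, 2, 2
The 2 values of 2 share dense rank 4.
Remaining distinct values take the next consecutive integers.
Rank 1 → value 55.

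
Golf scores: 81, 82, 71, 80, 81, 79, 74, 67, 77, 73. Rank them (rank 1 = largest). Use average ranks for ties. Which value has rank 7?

74

Sorted (descending): 82, 81, 81, 80, 79, 77, 74, 73, 71, 67
The 2 values of 81 occupy positions 2–3 → average rank (2+3)/2 = 2.5.
Rank 7 → value 74.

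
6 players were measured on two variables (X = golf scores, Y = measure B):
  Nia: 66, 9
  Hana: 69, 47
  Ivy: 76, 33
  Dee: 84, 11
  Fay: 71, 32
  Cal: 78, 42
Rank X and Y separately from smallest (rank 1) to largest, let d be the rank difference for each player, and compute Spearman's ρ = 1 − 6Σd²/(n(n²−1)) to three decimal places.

0.086

Ranks of variable 1: 1, 2, 4, 6, 3, 5
Ranks of variable 2: 1, 6, 4, 2, 3, 5
d = r₁ − r₂: 0, -4, 0, 4, 0, 0
d²: 0, 16, 0, 16, 0, 0; Σd² = 32
ρ = 1 − 6·32/(6·35) = 1 − 192/210 = 0.086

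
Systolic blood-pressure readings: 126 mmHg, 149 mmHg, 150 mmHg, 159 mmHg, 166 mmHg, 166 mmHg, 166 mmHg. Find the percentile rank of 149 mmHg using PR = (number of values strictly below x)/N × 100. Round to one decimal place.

14.3

N = 7.
Strictly below 149: 1. Equal to 149: 1.
PR = 1/7 × 100 = 14.3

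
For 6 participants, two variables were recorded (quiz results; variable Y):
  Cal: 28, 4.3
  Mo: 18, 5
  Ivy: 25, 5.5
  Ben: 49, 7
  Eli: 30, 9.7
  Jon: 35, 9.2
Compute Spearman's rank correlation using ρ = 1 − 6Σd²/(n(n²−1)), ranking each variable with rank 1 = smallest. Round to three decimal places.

0.600

Ranks of variable 1: 3, 1, 2, 6, 4, 5
Ranks of variable 2: 1, 2, 3, 4, 6, 5
d = r₁ − r₂: 2, -1, -1, 2, -2, 0
d²: 4, 1, 1, 4, 4, 0; Σd² = 14
ρ = 1 − 6·14/(6·35) = 1 − 84/210 = 0.600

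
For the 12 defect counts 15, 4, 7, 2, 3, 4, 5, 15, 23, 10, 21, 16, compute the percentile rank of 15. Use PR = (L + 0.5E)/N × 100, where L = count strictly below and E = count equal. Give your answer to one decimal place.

N = 12.
Strictly below 15: 7. Equal to 15: 2.
PR = (7 + 0.5·2)/12 × 100 = 66.7

66.7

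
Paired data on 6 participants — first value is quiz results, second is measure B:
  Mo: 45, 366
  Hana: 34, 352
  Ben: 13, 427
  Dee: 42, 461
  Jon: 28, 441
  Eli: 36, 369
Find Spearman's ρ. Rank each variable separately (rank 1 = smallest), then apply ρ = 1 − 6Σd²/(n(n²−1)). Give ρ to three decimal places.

-0.143

Ranks of variable 1: 6, 3, 1, 5, 2, 4
Ranks of variable 2: 2, 1, 4, 6, 5, 3
d = r₁ − r₂: 4, 2, -3, -1, -3, 1
d²: 16, 4, 9, 1, 9, 1; Σd² = 40
ρ = 1 − 6·40/(6·35) = 1 − 240/210 = -0.143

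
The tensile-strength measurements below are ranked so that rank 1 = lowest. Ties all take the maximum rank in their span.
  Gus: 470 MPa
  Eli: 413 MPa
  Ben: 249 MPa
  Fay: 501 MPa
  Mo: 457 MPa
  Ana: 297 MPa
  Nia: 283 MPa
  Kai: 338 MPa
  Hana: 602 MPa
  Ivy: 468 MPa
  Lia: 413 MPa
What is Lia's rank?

Sorted (ascending): 249, 283, 297, 338, 413, 413, 457, 468, 470, 501, 602
The 2 values of 413 occupy positions 5–6 → each gets rank 6.
Lia has value 413 MPa → rank 6.

6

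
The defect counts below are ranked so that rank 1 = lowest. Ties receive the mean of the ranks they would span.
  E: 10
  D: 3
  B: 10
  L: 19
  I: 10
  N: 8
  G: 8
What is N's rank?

Sorted (ascending): 3, 8, 8, 10, 10, 10, 19
The 2 values of 8 occupy positions 2–3 → average rank (2+3)/2 = 2.5.
The 3 values of 10 occupy positions 4–6 → average rank 5.
N has value 8 → rank 2.5.

2.5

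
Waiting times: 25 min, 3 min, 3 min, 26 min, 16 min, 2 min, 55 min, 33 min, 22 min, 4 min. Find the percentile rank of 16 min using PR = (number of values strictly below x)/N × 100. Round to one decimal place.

N = 10.
Strictly below 16: 4. Equal to 16: 1.
PR = 4/10 × 100 = 40.0

40.0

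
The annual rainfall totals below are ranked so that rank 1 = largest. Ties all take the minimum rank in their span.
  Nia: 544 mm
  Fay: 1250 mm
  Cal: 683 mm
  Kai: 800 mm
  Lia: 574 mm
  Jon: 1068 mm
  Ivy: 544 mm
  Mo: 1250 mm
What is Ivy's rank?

Sorted (descending): 1250, 1250, 1068, 800, 683, 574, 544, 544
The 2 values of 1250 occupy positions 1–2 → each gets rank 1.
The 2 values of 544 occupy positions 7–8 → each gets rank 7.
Ivy has value 544 mm → rank 7.

7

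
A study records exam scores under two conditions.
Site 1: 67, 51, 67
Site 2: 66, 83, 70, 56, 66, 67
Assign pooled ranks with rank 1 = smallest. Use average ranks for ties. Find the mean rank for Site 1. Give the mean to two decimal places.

Sorted (ascending): 51, 56, 66, 66, 67, 67, 67, 70, 83
The 2 values of 66 occupy positions 3–4 → average rank (3+4)/2 = 3.5.
The 3 values of 67 occupy positions 5–7 → average rank 6.
Site 1 values → pooled ranks: 67→6, 51→1, 67→6
Mean rank = (6 + 1 + 6) / 3 = 4.33

4.33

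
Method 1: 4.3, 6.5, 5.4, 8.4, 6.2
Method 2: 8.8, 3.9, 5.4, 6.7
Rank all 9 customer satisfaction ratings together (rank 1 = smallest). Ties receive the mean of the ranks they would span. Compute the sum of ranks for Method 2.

Sorted (ascending): 3.9, 4.3, 5.4, 5.4, 6.2, 6.5, 6.7, 8.4, 8.8
The 2 values of 5.4 occupy positions 3–4 → average rank (3+4)/2 = 3.5.
Method 2 values → pooled ranks: 8.8→9, 3.9→1, 5.4→3.5, 6.7→7
Rank sum = 9 + 1 + 3.5 + 7 = 20.5

20.5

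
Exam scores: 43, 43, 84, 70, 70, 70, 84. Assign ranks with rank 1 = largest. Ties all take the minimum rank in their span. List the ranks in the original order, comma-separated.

6, 6, 1, 3, 3, 3, 1

Sorted (descending): 84, 84, 70, 70, 70, 43, 43
The 2 values of 84 occupy positions 1–2 → each gets rank 1.
The 3 values of 70 occupy positions 3–5 → each gets rank 3.
The 2 values of 43 occupy positions 6–7 → each gets rank 6.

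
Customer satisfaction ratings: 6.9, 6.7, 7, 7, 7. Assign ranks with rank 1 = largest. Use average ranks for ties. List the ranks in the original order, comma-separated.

Sorted (descending): 7, 7, 7, 6.9, 6.7
The 3 values of 7 occupy positions 1–3 → average rank 2.

4, 5, 2, 2, 2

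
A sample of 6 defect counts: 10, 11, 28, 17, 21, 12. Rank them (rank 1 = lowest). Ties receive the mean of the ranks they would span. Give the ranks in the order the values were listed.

1, 2, 6, 4, 5, 3

Sorted (ascending): 10, 11, 12, 17, 21, 28
No ties — each value takes its position as its rank.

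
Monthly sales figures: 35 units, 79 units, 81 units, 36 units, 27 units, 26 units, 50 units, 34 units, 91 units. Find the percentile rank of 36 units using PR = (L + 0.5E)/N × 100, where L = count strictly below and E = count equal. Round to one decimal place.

50.0

N = 9.
Strictly below 36: 4. Equal to 36: 1.
PR = (4 + 0.5·1)/9 × 100 = 50.0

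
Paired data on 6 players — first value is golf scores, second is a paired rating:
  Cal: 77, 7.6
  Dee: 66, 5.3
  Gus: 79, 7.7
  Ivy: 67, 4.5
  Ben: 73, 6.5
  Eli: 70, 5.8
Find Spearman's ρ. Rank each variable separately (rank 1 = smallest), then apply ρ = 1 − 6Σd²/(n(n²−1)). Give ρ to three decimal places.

Ranks of variable 1: 5, 1, 6, 2, 4, 3
Ranks of variable 2: 5, 2, 6, 1, 4, 3
d = r₁ − r₂: 0, -1, 0, 1, 0, 0
d²: 0, 1, 0, 1, 0, 0; Σd² = 2
ρ = 1 − 6·2/(6·35) = 1 − 12/210 = 0.943

0.943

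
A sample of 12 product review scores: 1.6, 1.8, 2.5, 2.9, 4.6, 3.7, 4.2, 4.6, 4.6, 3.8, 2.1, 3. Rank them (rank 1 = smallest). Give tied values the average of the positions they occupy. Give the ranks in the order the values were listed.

1, 2, 4, 5, 11, 7, 9, 11, 11, 8, 3, 6

Sorted (ascending): 1.6, 1.8, 2.1, 2.5, 2.9, 3, 3.7, 3.8, 4.2, 4.6, 4.6, 4.6
The 3 values of 4.6 occupy positions 10–12 → average rank 11.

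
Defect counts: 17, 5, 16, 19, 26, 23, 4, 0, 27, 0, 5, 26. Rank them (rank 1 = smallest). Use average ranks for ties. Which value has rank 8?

Sorted (ascending): 0, 0, 4, 5, 5, 16, 17, 19, 23, 26, 26, 27
The 2 values of 0 occupy positions 1–2 → average rank (1+2)/2 = 1.5.
The 2 values of 5 occupy positions 4–5 → average rank (4+5)/2 = 4.5.
The 2 values of 26 occupy positions 10–11 → average rank (10+11)/2 = 10.5.
Rank 8 → value 19.

19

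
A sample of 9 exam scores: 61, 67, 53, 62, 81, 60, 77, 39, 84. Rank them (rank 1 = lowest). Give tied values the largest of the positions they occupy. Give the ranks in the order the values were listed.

Sorted (ascending): 39, 53, 60, 61, 62, 67, 77, 81, 84
No ties — each value takes its position as its rank.

4, 6, 2, 5, 8, 3, 7, 1, 9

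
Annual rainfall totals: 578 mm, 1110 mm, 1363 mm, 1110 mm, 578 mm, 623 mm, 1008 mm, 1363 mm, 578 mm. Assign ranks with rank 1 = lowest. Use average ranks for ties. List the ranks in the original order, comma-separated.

Sorted (ascending): 578, 578, 578, 623, 1008, 1110, 1110, 1363, 1363
The 3 values of 578 occupy positions 1–3 → average rank 2.
The 2 values of 1110 occupy positions 6–7 → average rank (6+7)/2 = 6.5.
The 2 values of 1363 occupy positions 8–9 → average rank (8+9)/2 = 8.5.

2, 6.5, 8.5, 6.5, 2, 4, 5, 8.5, 2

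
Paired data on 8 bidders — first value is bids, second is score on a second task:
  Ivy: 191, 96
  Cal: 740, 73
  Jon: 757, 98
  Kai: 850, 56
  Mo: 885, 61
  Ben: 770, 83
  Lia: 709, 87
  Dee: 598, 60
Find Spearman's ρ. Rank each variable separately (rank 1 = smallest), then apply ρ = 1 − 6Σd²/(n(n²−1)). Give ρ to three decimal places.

-0.381

Ranks of variable 1: 1, 4, 5, 7, 8, 6, 3, 2
Ranks of variable 2: 7, 4, 8, 1, 3, 5, 6, 2
d = r₁ − r₂: -6, 0, -3, 6, 5, 1, -3, 0
d²: 36, 0, 9, 36, 25, 1, 9, 0; Σd² = 116
ρ = 1 − 6·116/(8·63) = 1 − 696/504 = -0.381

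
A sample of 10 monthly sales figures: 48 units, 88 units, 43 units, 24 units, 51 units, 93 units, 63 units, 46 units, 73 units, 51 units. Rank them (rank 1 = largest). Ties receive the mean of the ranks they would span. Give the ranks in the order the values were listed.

Sorted (descending): 93, 88, 73, 63, 51, 51, 48, 46, 43, 24
The 2 values of 51 occupy positions 5–6 → average rank (5+6)/2 = 5.5.

7, 2, 9, 10, 5.5, 1, 4, 8, 3, 5.5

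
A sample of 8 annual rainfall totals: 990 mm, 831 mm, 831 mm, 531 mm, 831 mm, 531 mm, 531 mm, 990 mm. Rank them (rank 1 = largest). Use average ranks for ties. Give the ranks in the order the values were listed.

1.5, 4, 4, 7, 4, 7, 7, 1.5

Sorted (descending): 990, 990, 831, 831, 831, 531, 531, 531
The 2 values of 990 occupy positions 1–2 → average rank (1+2)/2 = 1.5.
The 3 values of 831 occupy positions 3–5 → average rank 4.
The 3 values of 531 occupy positions 6–8 → average rank 7.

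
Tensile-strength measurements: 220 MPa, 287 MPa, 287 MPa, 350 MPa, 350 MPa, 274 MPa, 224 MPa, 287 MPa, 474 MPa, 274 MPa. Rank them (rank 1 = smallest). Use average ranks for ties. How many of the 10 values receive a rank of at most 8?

Sorted (ascending): 220, 224, 274, 274, 287, 287, 287, 350, 350, 474
The 2 values of 274 occupy positions 3–4 → average rank (3+4)/2 = 3.5.
The 3 values of 287 occupy positions 5–7 → average rank 6.
The 2 values of 350 occupy positions 8–9 → average rank (8+9)/2 = 8.5.
Ranks ≤ 8: {1, 2, 3.5, 3.5, 6, 6, 6} → 7 values.

7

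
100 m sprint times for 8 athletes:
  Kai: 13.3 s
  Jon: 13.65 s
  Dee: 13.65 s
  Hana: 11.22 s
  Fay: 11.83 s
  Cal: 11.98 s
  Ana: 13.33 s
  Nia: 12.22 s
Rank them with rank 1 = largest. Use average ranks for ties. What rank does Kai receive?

4

Sorted (descending): 13.65, 13.65, 13.33, 13.3, 12.22, 11.98, 11.83, 11.22
The 2 values of 13.65 occupy positions 1–2 → average rank (1+2)/2 = 1.5.
Kai has value 13.3 s → rank 4.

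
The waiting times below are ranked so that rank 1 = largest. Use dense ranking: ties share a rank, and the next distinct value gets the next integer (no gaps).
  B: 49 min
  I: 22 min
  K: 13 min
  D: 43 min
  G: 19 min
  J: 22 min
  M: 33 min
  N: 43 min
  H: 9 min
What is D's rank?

Sorted (descending): 49, 43, 43, 33, 22, 22, 19, 13, 9
The 2 values of 43 share dense rank 2.
The 2 values of 22 share dense rank 4.
Remaining distinct values take the next consecutive integers.
D has value 43 min → rank 2.

2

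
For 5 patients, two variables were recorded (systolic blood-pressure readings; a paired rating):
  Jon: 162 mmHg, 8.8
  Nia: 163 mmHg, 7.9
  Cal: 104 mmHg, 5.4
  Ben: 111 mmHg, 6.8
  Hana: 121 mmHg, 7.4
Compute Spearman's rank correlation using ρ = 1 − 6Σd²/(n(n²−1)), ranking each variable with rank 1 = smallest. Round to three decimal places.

Ranks of variable 1: 4, 5, 1, 2, 3
Ranks of variable 2: 5, 4, 1, 2, 3
d = r₁ − r₂: -1, 1, 0, 0, 0
d²: 1, 1, 0, 0, 0; Σd² = 2
ρ = 1 − 6·2/(5·24) = 1 − 12/120 = 0.900

0.900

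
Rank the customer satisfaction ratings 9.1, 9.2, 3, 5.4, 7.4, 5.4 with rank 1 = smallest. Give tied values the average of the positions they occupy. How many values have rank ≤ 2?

Sorted (ascending): 3, 5.4, 5.4, 7.4, 9.1, 9.2
The 2 values of 5.4 occupy positions 2–3 → average rank (2+3)/2 = 2.5.
Ranks ≤ 2: {1} → 1 value.

1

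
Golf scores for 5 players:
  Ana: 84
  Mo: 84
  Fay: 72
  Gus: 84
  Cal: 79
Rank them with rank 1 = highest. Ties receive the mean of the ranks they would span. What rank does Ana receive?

2

Sorted (descending): 84, 84, 84, 79, 72
The 3 values of 84 occupy positions 1–3 → average rank 2.
Ana has value 84 → rank 2.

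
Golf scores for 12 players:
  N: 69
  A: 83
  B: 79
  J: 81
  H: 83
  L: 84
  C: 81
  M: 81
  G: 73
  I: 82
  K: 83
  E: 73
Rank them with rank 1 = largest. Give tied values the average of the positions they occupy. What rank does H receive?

3

Sorted (descending): 84, 83, 83, 83, 82, 81, 81, 81, 79, 73, 73, 69
The 3 values of 83 occupy positions 2–4 → average rank 3.
The 3 values of 81 occupy positions 6–8 → average rank 7.
The 2 values of 73 occupy positions 10–11 → average rank (10+11)/2 = 10.5.
H has value 83 → rank 3.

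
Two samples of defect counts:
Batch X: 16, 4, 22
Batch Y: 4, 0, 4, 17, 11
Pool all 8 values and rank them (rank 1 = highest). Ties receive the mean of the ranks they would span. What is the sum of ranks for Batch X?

Sorted (descending): 22, 17, 16, 11, 4, 4, 4, 0
The 3 values of 4 occupy positions 5–7 → average rank 6.
Batch X values → pooled ranks: 16→3, 4→6, 22→1
Rank sum = 3 + 6 + 1 = 10

10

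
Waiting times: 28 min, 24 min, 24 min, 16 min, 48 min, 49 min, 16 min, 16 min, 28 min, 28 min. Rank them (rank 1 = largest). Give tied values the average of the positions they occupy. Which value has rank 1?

Sorted (descending): 49, 48, 28, 28, 28, 24, 24, 16, 16, 16
The 3 values of 28 occupy positions 3–5 → average rank 4.
The 2 values of 24 occupy positions 6–7 → average rank (6+7)/2 = 6.5.
The 3 values of 16 occupy positions 8–10 → average rank 9.
Rank 1 → value 49.

49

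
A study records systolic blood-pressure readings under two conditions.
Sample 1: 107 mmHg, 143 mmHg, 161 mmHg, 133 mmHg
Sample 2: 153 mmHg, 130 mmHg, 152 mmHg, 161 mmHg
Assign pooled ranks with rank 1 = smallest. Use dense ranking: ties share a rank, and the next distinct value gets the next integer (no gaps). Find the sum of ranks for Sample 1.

Sorted (ascending): 107, 130, 133, 143, 152, 153, 161, 161
The 2 values of 161 share dense rank 7.
Remaining distinct values take the next consecutive integers.
Sample 1 values → pooled ranks: 107→1, 143→4, 161→7, 133→3
Rank sum = 1 + 4 + 7 + 3 = 15

15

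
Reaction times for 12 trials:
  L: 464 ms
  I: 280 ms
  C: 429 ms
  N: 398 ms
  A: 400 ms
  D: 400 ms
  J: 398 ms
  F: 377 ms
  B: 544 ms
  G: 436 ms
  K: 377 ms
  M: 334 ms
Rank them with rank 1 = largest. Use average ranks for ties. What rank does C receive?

4

Sorted (descending): 544, 464, 436, 429, 400, 400, 398, 398, 377, 377, 334, 280
The 2 values of 400 occupy positions 5–6 → average rank (5+6)/2 = 5.5.
The 2 values of 398 occupy positions 7–8 → average rank (7+8)/2 = 7.5.
The 2 values of 377 occupy positions 9–10 → average rank (9+10)/2 = 9.5.
C has value 429 ms → rank 4.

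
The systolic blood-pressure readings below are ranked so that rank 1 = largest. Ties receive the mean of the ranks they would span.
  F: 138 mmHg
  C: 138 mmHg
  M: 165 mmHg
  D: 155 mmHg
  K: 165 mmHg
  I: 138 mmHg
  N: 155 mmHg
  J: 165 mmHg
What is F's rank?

Sorted (descending): 165, 165, 165, 155, 155, 138, 138, 138
The 3 values of 165 occupy positions 1–3 → average rank 2.
The 2 values of 155 occupy positions 4–5 → average rank (4+5)/2 = 4.5.
The 3 values of 138 occupy positions 6–8 → average rank 7.
F has value 138 mmHg → rank 7.

7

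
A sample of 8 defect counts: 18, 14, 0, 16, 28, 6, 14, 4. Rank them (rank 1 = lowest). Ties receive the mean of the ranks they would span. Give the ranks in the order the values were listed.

7, 4.5, 1, 6, 8, 3, 4.5, 2

Sorted (ascending): 0, 4, 6, 14, 14, 16, 18, 28
The 2 values of 14 occupy positions 4–5 → average rank (4+5)/2 = 4.5.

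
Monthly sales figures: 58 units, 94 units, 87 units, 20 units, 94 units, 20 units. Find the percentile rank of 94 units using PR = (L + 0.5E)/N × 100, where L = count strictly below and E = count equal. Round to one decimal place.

N = 6.
Strictly below 94: 4. Equal to 94: 2.
PR = (4 + 0.5·2)/6 × 100 = 83.3

83.3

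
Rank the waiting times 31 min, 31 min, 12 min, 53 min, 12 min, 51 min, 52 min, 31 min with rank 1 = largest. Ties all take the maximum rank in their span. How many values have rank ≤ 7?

Sorted (descending): 53, 52, 51, 31, 31, 31, 12, 12
The 3 values of 31 occupy positions 4–6 → each gets rank 6.
The 2 values of 12 occupy positions 7–8 → each gets rank 8.
Ranks ≤ 7: {1, 2, 3, 6, 6, 6} → 6 values.

6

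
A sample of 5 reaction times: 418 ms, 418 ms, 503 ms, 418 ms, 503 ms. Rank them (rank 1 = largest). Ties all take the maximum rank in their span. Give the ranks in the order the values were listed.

5, 5, 2, 5, 2

Sorted (descending): 503, 503, 418, 418, 418
The 2 values of 503 occupy positions 1–2 → each gets rank 2.
The 3 values of 418 occupy positions 3–5 → each gets rank 5.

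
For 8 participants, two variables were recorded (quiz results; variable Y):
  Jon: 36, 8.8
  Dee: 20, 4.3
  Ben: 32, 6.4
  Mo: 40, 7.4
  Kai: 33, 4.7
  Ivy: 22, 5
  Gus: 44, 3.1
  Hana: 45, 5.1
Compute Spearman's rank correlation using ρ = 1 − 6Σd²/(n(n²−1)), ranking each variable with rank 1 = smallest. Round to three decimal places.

Ranks of variable 1: 5, 1, 3, 6, 4, 2, 7, 8
Ranks of variable 2: 8, 2, 6, 7, 3, 4, 1, 5
d = r₁ − r₂: -3, -1, -3, -1, 1, -2, 6, 3
d²: 9, 1, 9, 1, 1, 4, 36, 9; Σd² = 70
ρ = 1 − 6·70/(8·63) = 1 − 420/504 = 0.167

0.167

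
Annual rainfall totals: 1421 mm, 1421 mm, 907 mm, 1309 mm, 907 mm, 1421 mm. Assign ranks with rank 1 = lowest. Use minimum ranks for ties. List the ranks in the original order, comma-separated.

4, 4, 1, 3, 1, 4

Sorted (ascending): 907, 907, 1309, 1421, 1421, 1421
The 2 values of 907 occupy positions 1–2 → each gets rank 1.
The 3 values of 1421 occupy positions 4–6 → each gets rank 4.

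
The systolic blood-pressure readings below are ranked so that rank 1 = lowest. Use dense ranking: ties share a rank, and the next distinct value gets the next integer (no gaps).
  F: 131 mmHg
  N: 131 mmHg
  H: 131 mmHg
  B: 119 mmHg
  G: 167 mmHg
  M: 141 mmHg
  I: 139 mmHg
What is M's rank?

Sorted (ascending): 119, 131, 131, 131, 139, 141, 167
The 3 values of 131 share dense rank 2.
Remaining distinct values take the next consecutive integers.
M has value 141 mmHg → rank 4.

4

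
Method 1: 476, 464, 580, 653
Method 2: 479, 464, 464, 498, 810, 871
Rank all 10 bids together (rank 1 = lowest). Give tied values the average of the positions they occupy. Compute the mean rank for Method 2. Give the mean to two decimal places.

5.67

Sorted (ascending): 464, 464, 464, 476, 479, 498, 580, 653, 810, 871
The 3 values of 464 occupy positions 1–3 → average rank 2.
Method 2 values → pooled ranks: 479→5, 464→2, 464→2, 498→6, 810→9, 871→10
Mean rank = (5 + 2 + 2 + 6 + 9 + 10) / 6 = 5.67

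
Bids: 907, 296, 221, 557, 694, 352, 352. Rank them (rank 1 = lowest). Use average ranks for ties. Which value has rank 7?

Sorted (ascending): 221, 296, 352, 352, 557, 694, 907
The 2 values of 352 occupy positions 3–4 → average rank (3+4)/2 = 3.5.
Rank 7 → value 907.

907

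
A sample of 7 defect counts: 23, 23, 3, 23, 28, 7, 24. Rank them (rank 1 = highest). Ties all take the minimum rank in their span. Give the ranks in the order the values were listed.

Sorted (descending): 28, 24, 23, 23, 23, 7, 3
The 3 values of 23 occupy positions 3–5 → each gets rank 3.

3, 3, 7, 3, 1, 6, 2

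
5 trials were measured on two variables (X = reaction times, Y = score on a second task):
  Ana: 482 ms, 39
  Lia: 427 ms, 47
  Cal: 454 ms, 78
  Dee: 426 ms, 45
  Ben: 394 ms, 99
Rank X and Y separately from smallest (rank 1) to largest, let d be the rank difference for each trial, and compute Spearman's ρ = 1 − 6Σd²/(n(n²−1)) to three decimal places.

Ranks of variable 1: 5, 3, 4, 2, 1
Ranks of variable 2: 1, 3, 4, 2, 5
d = r₁ − r₂: 4, 0, 0, 0, -4
d²: 16, 0, 0, 0, 16; Σd² = 32
ρ = 1 − 6·32/(5·24) = 1 − 192/120 = -0.600

-0.600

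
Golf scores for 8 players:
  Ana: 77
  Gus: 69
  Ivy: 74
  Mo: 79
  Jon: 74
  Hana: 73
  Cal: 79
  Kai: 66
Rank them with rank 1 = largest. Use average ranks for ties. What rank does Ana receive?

3

Sorted (descending): 79, 79, 77, 74, 74, 73, 69, 66
The 2 values of 79 occupy positions 1–2 → average rank (1+2)/2 = 1.5.
The 2 values of 74 occupy positions 4–5 → average rank (4+5)/2 = 4.5.
Ana has value 77 → rank 3.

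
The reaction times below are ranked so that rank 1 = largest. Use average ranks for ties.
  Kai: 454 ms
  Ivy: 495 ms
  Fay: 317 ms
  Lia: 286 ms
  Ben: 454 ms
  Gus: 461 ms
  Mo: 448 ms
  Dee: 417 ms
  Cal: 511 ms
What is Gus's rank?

3

Sorted (descending): 511, 495, 461, 454, 454, 448, 417, 317, 286
The 2 values of 454 occupy positions 4–5 → average rank (4+5)/2 = 4.5.
Gus has value 461 ms → rank 3.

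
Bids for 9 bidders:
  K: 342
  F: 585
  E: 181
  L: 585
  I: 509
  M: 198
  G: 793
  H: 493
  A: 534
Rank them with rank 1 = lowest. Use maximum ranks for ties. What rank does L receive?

Sorted (ascending): 181, 198, 342, 493, 509, 534, 585, 585, 793
The 2 values of 585 occupy positions 7–8 → each gets rank 8.
L has value 585 → rank 8.

8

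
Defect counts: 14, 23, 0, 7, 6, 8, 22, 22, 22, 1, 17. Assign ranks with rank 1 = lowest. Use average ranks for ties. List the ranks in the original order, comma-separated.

6, 11, 1, 4, 3, 5, 9, 9, 9, 2, 7

Sorted (ascending): 0, 1, 6, 7, 8, 14, 17, 22, 22, 22, 23
The 3 values of 22 occupy positions 8–10 → average rank 9.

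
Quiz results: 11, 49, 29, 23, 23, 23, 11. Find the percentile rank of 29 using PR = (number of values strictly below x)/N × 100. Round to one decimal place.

71.4

N = 7.
Strictly below 29: 5. Equal to 29: 1.
PR = 5/7 × 100 = 71.4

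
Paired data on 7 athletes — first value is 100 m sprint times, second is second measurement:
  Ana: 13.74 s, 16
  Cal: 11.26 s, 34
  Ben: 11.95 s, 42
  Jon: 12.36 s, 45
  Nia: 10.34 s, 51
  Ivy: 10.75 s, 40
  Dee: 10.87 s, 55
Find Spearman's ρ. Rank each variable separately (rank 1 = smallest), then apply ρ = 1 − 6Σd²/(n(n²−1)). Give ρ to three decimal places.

Ranks of variable 1: 7, 4, 5, 6, 1, 2, 3
Ranks of variable 2: 1, 2, 4, 5, 6, 3, 7
d = r₁ − r₂: 6, 2, 1, 1, -5, -1, -4
d²: 36, 4, 1, 1, 25, 1, 16; Σd² = 84
ρ = 1 − 6·84/(7·48) = 1 − 504/336 = -0.500

-0.500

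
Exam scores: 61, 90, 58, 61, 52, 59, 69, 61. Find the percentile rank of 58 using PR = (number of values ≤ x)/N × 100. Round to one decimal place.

N = 8.
Strictly below 58: 1. Equal to 58: 1.
PR = 2/8 × 100 = 25.0

25.0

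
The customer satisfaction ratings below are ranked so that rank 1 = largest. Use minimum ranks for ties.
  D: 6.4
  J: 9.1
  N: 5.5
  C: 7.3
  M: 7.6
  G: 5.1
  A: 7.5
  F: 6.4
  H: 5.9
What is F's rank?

5

Sorted (descending): 9.1, 7.6, 7.5, 7.3, 6.4, 6.4, 5.9, 5.5, 5.1
The 2 values of 6.4 occupy positions 5–6 → each gets rank 5.
F has value 6.4 → rank 5.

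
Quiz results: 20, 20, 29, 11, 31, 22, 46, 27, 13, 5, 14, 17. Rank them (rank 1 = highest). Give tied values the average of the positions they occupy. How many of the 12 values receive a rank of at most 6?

5

Sorted (descending): 46, 31, 29, 27, 22, 20, 20, 17, 14, 13, 11, 5
The 2 values of 20 occupy positions 6–7 → average rank (6+7)/2 = 6.5.
Ranks ≤ 6: {1, 2, 3, 4, 5} → 5 values.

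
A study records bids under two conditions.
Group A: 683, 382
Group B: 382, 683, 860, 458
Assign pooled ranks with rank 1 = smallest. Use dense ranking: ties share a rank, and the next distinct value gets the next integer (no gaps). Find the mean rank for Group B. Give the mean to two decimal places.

Sorted (ascending): 382, 382, 458, 683, 683, 860
The 2 values of 382 share dense rank 1.
The 2 values of 683 share dense rank 3.
Remaining distinct values take the next consecutive integers.
Group B values → pooled ranks: 382→1, 683→3, 860→4, 458→2
Mean rank = (1 + 3 + 4 + 2) / 4 = 2.50

2.50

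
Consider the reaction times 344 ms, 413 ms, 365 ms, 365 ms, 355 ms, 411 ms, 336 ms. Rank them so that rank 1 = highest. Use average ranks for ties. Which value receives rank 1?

413

Sorted (descending): 413, 411, 365, 365, 355, 344, 336
The 2 values of 365 occupy positions 3–4 → average rank (3+4)/2 = 3.5.
Rank 1 → value 413.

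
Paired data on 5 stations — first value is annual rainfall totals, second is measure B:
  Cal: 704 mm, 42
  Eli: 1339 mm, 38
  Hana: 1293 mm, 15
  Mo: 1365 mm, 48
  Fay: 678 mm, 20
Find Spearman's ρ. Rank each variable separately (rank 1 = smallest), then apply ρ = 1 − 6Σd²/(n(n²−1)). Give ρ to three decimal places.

0.500

Ranks of variable 1: 2, 4, 3, 5, 1
Ranks of variable 2: 4, 3, 1, 5, 2
d = r₁ − r₂: -2, 1, 2, 0, -1
d²: 4, 1, 4, 0, 1; Σd² = 10
ρ = 1 − 6·10/(5·24) = 1 − 60/120 = 0.500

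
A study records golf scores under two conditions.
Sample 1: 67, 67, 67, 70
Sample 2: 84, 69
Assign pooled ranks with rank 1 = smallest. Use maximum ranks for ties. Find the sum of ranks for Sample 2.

10

Sorted (ascending): 67, 67, 67, 69, 70, 84
The 3 values of 67 occupy positions 1–3 → each gets rank 3.
Sample 2 values → pooled ranks: 84→6, 69→4
Rank sum = 6 + 4 = 10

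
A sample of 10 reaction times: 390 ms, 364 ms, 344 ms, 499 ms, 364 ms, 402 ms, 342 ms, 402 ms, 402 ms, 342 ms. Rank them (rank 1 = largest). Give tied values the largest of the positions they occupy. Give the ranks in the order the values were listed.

Sorted (descending): 499, 402, 402, 402, 390, 364, 364, 344, 342, 342
The 3 values of 402 occupy positions 2–4 → each gets rank 4.
The 2 values of 364 occupy positions 6–7 → each gets rank 7.
The 2 values of 342 occupy positions 9–10 → each gets rank 10.

5, 7, 8, 1, 7, 4, 10, 4, 4, 10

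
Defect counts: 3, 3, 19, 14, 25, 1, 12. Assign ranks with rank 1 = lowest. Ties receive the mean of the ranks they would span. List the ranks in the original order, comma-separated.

Sorted (ascending): 1, 3, 3, 12, 14, 19, 25
The 2 values of 3 occupy positions 2–3 → average rank (2+3)/2 = 2.5.

2.5, 2.5, 6, 5, 7, 1, 4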